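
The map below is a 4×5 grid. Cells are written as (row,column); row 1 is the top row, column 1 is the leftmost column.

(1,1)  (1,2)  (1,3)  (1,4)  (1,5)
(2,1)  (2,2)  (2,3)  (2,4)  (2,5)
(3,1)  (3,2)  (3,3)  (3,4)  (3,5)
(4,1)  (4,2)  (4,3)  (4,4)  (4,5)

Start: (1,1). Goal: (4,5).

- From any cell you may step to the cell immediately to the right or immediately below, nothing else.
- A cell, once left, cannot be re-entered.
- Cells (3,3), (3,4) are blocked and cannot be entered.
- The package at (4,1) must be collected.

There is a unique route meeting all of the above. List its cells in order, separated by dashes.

Moves only go right or down, so the column and row indices never decrease.
Route from (1,1): down 3 to (4,1), right 4 to (4,5) — 7 moves in all.
Check: all required cells visited.

(1,1) - (2,1) - (3,1) - (4,1) - (4,2) - (4,3) - (4,4) - (4,5)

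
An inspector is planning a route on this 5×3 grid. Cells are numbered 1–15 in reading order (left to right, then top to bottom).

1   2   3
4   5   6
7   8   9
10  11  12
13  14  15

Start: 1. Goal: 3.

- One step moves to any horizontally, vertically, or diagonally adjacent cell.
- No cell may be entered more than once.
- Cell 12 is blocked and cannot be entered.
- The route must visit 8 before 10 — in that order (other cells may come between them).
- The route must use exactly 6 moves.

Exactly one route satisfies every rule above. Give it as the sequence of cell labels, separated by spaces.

1 4 8 10 7 5 3

The waypoints must appear in the order 8, 10, with no cell reused.
Route from 1: down to 4, down-right to 8, down-left to 10, up to 7, 2× up-right (reaching 3) — 6 moves in all.
Check: order respected (8 at step 2, 10 at step 3); 6 moves as required.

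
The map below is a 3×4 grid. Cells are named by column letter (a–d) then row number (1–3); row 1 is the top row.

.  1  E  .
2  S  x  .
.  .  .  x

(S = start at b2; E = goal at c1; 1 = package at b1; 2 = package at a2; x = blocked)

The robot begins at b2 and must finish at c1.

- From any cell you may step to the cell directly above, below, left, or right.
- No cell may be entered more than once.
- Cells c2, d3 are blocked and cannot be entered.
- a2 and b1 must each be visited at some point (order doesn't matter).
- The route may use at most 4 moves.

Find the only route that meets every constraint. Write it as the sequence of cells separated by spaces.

Any route must reach a2 and b1 and still end at c1 within 4 moves, so the order of the required stops is forced.
Route from b2: left 1 to a2, up 1 to a1, right 2 to c1 — 4 moves in all.
Check: all required cells visited; 4 ≤ 4 moves.

b2 a2 a1 b1 c1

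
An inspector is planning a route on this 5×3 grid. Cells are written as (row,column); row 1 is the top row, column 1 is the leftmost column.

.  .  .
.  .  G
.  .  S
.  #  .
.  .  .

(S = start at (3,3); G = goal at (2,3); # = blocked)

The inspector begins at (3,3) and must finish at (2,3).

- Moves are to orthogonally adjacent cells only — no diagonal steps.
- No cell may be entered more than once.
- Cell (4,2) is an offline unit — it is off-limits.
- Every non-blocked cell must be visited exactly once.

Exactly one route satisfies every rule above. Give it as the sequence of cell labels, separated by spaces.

Need to visit all 14 open cells exactly once, starting at (3,3) and ending at (2,3).
Cell (5,3) has only two open neighbours ((4,3) and (5,2)), so the path must pass straight through it: one of those is the cell it's entered from and the other is where it exits.
Route from (3,3): 2× down (reaching (5,3)), 2× left (reaching (5,1)), 2× up (reaching (3,1)), right to (3,2), up to (2,2), left to (2,1), up to (1,1), 2× right (reaching (1,3)), down to (2,3) — 13 moves in all.
Check: all 14 open cells covered.

(3,3) (4,3) (5,3) (5,2) (5,1) (4,1) (3,1) (3,2) (2,2) (2,1) (1,1) (1,2) (1,3) (2,3)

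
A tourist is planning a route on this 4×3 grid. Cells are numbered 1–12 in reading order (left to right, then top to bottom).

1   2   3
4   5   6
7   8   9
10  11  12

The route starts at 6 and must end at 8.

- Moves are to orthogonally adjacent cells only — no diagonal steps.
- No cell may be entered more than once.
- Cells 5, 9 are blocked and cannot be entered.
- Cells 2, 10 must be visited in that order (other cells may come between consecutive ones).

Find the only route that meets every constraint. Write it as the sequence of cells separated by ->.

6 -> 3 -> 2 -> 1 -> 4 -> 7 -> 10 -> 11 -> 8

The waypoints must appear in the order 2, 10, with no cell reused.
Route from 6: up to 3, 2× left (reaching 1), 3× down (reaching 10), right to 11, up to 8 — 8 moves in all.
Check: order respected (2 at step 2, 10 at step 6).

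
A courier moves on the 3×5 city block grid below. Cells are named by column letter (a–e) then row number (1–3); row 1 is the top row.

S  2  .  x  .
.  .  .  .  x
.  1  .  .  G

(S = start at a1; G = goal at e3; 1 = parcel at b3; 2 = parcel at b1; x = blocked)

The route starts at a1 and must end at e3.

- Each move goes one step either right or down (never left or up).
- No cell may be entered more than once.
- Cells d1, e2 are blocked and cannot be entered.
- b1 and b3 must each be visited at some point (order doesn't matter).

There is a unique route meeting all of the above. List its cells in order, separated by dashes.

a1 - b1 - b2 - b3 - c3 - d3 - e3

Moves only go right or down, so the column and row indices never decrease.
Route from a1: right 1 to b1, down 2 to b3, right 3 to e3 — 6 moves in all.
Check: all required cells visited.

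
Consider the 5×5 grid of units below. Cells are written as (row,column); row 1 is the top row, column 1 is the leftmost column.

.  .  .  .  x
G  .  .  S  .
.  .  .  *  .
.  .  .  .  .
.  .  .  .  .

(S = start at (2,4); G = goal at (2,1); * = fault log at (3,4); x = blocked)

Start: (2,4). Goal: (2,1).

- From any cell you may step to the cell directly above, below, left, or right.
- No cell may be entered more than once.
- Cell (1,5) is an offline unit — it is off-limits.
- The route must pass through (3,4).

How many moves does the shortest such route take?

Any route passes through (3,4) somewhere between (2,4) and (2,1). Summing Manhattan distances along the two legs ((2,4) → (3,4) → (2,1)) gives a lower bound of 1 + 4 = 5 moves.
A route of 5 moves achieves this: (2,4) → (3,4) → (3,3) → (2,3) → (2,2) → (2,1).
Since 5 matches the lower bound, it is optimal.

5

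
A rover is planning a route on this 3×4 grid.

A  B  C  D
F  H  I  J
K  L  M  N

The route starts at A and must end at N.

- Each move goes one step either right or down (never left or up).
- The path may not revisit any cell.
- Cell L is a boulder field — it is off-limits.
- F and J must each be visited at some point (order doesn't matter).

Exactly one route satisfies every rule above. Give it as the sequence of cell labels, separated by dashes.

A - F - H - I - J - N

Moves only go right or down, so the column and row indices never decrease.
Route from A: down to F, 3× right (reaching J), down to N — 5 moves in all.
Check: all required cells visited.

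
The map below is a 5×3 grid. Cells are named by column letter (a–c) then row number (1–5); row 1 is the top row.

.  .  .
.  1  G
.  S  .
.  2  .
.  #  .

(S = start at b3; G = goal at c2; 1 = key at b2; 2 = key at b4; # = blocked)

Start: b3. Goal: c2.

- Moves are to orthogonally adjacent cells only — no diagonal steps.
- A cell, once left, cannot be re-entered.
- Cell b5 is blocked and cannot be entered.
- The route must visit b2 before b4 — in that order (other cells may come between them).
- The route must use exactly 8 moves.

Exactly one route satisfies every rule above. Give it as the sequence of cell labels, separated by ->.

b3 -> b2 -> a2 -> a3 -> a4 -> b4 -> c4 -> c3 -> c2

The waypoints must appear in the order b2, b4, with no cell reused.
Route from b3: up 1 to b2, left 1 to a2, down 2 to a4, right 2 to c4, up 2 to c2 — 8 moves in all.
Check: order respected (1 at step 1, 2 at step 5); 8 moves as required.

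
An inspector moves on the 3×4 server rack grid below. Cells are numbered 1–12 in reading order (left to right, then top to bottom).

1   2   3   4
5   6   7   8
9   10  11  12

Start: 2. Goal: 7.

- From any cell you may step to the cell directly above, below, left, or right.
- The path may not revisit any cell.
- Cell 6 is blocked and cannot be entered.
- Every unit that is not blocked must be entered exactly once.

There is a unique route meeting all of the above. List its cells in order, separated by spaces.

2 1 5 9 10 11 12 8 4 3 7

Need to visit all 11 open cells exactly once, starting at 2 and ending at 7.
Cell 1 has only two open neighbours (5 and 2), so the path must pass straight through it: one of those is the cell it's entered from and the other is where it exits.
Route from 2: left to 1, 2× down (reaching 9), 3× right (reaching 12), 2× up (reaching 4), left to 3, down to 7 — 10 moves in all.
Check: all 11 open cells covered.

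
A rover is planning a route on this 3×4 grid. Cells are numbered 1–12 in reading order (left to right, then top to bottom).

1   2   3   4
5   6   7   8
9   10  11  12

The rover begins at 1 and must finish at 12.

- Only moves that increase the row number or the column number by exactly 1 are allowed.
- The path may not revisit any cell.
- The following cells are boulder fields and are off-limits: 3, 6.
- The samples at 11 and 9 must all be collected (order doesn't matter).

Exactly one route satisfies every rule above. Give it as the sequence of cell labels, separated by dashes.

1 - 5 - 9 - 10 - 11 - 12

Moves only go right or down, so the column and row indices never decrease.
Route from 1: down 2 to 9, right 3 to 12 — 5 moves in all.
Check: all required cells visited.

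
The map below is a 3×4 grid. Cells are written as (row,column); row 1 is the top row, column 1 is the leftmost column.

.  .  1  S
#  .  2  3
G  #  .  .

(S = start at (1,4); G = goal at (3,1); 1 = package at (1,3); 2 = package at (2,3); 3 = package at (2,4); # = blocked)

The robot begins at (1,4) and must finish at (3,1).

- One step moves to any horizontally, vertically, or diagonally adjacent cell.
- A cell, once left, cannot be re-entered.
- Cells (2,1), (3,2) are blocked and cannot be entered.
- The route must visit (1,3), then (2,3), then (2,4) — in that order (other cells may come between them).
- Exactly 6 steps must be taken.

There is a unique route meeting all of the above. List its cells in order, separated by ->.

The waypoints must appear in the order (1,3), (2,3), (2,4), with no cell reused.
Route from (1,4): left 1 to (1,3), down 1 to (2,3), right 1 to (2,4), down-left 1 to (3,3), up-left 1 to (2,2), down-left 1 to (3,1) — 6 moves in all.
Check: order respected (1 at step 1, 2 at step 2, 3 at step 3); 6 moves as required.

(1,4) -> (1,3) -> (2,3) -> (2,4) -> (3,3) -> (2,2) -> (3,1)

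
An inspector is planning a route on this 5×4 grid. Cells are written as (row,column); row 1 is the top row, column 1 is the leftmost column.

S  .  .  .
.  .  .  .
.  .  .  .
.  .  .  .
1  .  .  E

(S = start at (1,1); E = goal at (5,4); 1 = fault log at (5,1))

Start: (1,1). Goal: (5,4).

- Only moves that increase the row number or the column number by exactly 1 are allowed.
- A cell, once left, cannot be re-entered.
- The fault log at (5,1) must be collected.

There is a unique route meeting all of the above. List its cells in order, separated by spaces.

(1,1) (2,1) (3,1) (4,1) (5,1) (5,2) (5,3) (5,4)

Moves only go right or down, so the column and row indices never decrease.
Route from (1,1): down 4 to (5,1), right 3 to (5,4) — 7 moves in all.
Check: all required cells visited.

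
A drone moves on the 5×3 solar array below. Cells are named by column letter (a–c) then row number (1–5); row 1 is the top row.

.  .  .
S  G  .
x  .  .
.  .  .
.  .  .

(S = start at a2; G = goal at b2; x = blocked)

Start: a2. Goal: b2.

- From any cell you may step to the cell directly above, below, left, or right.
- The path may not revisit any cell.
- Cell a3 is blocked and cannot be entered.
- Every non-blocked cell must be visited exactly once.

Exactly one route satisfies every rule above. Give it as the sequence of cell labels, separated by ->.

Need to visit all 14 open cells exactly once, starting at a2 and ending at b2.
Cell c5 has only two open neighbours (c4 and b5), so the path must pass straight through it: one of those is the cell it's entered from and the other is where it exits.
Route from a2: up 1 to a1, right 2 to c1, down 4 to c5, left 2 to a5, up 1 to a4, right 1 to b4, up 2 to b2 — 13 moves in all.
Check: all 14 open cells covered.

a2 -> a1 -> b1 -> c1 -> c2 -> c3 -> c4 -> c5 -> b5 -> a5 -> a4 -> b4 -> b3 -> b2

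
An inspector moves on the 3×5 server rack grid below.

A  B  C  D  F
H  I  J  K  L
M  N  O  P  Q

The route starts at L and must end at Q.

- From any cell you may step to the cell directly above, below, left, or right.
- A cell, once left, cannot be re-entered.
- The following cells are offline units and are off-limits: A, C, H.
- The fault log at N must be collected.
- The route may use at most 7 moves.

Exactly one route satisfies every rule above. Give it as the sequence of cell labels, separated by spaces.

The 7-move cap with required stops at N leaves no slack for detours.
Route from L: 3× left (reaching I), down to N, 3× right (reaching Q) — 7 moves in all.
Check: all required cells visited; 7 ≤ 7 moves.

L K J I N O P Q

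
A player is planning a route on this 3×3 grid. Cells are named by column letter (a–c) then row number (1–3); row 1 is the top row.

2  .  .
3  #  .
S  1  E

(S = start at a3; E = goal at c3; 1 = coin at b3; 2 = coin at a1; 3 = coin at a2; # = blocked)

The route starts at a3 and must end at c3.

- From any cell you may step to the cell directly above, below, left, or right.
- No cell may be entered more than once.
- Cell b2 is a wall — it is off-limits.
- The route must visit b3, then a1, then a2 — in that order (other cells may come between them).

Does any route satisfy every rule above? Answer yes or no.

Even ignoring the required order, no revisit-free route from a3 to c3 manages to pass through all of b3, a1, and a2: branching out from a3, every path either misses one of them or, having collected them, can no longer reach c3 without re-entering a cell.

no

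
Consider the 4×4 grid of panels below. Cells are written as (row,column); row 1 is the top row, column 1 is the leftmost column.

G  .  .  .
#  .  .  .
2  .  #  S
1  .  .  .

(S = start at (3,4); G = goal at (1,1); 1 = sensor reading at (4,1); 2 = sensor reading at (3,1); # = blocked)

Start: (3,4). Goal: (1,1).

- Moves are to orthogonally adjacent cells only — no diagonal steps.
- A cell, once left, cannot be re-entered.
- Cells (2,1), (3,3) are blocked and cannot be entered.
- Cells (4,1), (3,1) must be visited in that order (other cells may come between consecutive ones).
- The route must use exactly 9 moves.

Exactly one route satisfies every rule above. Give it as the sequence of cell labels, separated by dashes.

The waypoints must appear in the order (4,1), (3,1), with no cell reused.
Route from (3,4): down 1 to (4,4), left 3 to (4,1), up 1 to (3,1), right 1 to (3,2), up 2 to (1,2), left 1 to (1,1) — 9 moves in all.
Check: order respected (1 at step 4, 2 at step 5); 9 moves as required.

(3,4) - (4,4) - (4,3) - (4,2) - (4,1) - (3,1) - (3,2) - (2,2) - (1,2) - (1,1)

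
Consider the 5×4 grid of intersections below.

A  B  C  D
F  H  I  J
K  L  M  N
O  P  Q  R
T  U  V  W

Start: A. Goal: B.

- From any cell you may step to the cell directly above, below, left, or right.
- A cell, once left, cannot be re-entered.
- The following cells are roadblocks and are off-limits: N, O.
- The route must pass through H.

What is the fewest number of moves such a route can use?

3

Any route passes through H somewhere between A and B. Summing Manhattan distances along the two legs (A → H → B) gives a lower bound of 2 + 1 = 3 moves.
A route of 3 moves achieves this: A → F → H → B.
Since 3 matches the lower bound, it is optimal.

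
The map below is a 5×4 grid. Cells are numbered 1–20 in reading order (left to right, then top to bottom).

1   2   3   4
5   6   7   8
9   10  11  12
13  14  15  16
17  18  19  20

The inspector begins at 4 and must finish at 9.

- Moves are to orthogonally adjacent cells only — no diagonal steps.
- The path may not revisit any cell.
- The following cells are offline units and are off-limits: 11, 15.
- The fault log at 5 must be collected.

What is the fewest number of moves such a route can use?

Any route passes through 5 somewhere between 4 and 9. Summing Manhattan distances along the two legs (4 → 5 → 9) gives a lower bound of 4 + 1 = 5 moves.
A route of 5 moves achieves this: 4 → 8 → 7 → 6 → 5 → 9.
Since 5 matches the lower bound, it is optimal.

5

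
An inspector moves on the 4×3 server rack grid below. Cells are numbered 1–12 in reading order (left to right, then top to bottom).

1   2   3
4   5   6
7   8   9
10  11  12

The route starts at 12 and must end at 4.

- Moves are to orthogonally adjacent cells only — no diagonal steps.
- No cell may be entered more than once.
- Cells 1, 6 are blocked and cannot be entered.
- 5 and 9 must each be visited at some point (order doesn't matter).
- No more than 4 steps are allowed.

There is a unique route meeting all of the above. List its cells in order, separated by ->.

12 -> 9 -> 8 -> 5 -> 4

The budget equals the shortest possible length, so every move has to be on a shortest route through the required cells.
Route from 12: up 1 to 9, left 1 to 8, up 1 to 5, left 1 to 4 — 4 moves in all.
Check: all required cells visited; 4 ≤ 4 moves.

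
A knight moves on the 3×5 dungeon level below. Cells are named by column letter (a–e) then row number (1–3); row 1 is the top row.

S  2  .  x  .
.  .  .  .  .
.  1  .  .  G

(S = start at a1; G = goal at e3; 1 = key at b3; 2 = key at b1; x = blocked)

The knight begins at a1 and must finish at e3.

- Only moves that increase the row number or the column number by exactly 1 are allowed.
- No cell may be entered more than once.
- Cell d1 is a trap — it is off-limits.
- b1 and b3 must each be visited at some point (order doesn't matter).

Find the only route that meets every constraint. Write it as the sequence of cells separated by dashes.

Moves only go right or down, so the column and row indices never decrease.
Route from a1: right to b1, 2× down (reaching b3), 3× right (reaching e3) — 6 moves in all.
Check: all required cells visited.

a1 - b1 - b2 - b3 - c3 - d3 - e3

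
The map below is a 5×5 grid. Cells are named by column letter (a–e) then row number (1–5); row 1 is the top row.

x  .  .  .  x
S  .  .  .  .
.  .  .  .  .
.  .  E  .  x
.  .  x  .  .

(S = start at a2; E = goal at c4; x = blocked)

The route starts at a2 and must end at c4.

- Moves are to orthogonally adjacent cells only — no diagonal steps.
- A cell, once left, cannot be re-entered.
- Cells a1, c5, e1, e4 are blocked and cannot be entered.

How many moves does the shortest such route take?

The Manhattan distance from a2 to c4 is |2−4| + |1−3| = 4, so at least 4 moves are needed.
A route of 4 moves achieves this: a2 → a3 → a4 → b4 → c4.
Since 4 matches the lower bound, it is optimal.

4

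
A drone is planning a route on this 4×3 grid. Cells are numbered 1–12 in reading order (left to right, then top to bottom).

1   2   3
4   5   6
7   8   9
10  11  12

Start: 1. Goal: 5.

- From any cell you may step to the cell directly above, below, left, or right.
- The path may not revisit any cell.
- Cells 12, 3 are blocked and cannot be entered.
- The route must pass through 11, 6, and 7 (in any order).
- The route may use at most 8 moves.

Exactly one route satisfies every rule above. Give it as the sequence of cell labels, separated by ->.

1 -> 4 -> 7 -> 10 -> 11 -> 8 -> 9 -> 6 -> 5

The budget equals the shortest possible length, so every move has to be on a shortest route through the required cells.
Route from 1: 3× down (reaching 10), right to 11, up to 8, right to 9, up to 6, left to 5 — 8 moves in all.
Check: all required cells visited; 8 ≤ 8 moves.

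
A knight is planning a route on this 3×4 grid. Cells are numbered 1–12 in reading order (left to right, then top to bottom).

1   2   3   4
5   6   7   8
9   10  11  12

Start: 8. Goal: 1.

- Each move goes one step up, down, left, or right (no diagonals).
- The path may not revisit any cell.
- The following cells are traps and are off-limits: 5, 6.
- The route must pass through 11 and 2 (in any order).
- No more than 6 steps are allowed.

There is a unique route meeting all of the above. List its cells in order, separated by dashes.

8 - 12 - 11 - 7 - 3 - 2 - 1

The budget equals the shortest possible length, so every move has to be on a shortest route through the required cells.
Route from 8: down to 12, left to 11, 2× up (reaching 3), 2× left (reaching 1) — 6 moves in all.
Check: all required cells visited; 6 ≤ 6 moves.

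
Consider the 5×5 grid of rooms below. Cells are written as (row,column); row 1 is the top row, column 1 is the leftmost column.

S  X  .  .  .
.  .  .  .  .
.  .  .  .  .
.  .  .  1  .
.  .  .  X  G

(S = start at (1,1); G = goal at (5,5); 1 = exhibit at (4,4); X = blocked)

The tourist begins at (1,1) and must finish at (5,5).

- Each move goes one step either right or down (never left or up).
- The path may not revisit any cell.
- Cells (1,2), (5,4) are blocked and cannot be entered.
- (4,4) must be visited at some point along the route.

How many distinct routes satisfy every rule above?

A right/down-only route from (1,1) to (5,5) makes exactly 4 down-moves and 4 right-moves in some order.
With no other constraints that would be C(8,4) = 70 routes.
Split at (4,4) and multiply the segment counts (each segment already excludes blocked cells): (1,1)→(4,4): 10; (4,4)→(5,5): 1; product = 10.
That gives 10 routes.

10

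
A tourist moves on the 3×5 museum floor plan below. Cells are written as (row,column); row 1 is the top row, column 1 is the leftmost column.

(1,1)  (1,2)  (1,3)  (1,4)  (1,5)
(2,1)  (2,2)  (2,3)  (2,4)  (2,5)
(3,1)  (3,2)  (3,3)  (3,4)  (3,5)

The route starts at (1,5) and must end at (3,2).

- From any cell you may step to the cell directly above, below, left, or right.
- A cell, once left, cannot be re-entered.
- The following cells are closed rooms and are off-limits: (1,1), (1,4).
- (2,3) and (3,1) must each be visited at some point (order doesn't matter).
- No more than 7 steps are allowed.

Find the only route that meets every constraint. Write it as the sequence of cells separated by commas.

(1,5), (2,5), (2,4), (2,3), (2,2), (2,1), (3,1), (3,2)

Any route must reach (2,3) and (3,1) and still end at (3,2) within 7 moves, so the order of the required stops is forced.
Route from (1,5): down to (2,5), 4× left (reaching (2,1)), down to (3,1), right to (3,2) — 7 moves in all.
Check: all required cells visited; 7 ≤ 7 moves.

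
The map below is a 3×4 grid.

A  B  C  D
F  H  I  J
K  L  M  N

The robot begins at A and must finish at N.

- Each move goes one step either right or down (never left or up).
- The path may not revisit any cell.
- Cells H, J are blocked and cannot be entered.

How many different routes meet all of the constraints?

A right/down-only route from A to N makes exactly 2 down-moves and 3 right-moves in some order.
With no other constraints that would be C(5,2) = 10 routes.
Subtract routes through each blocked cell (inclusion–exclusion for overlaps): − through H: 6 − through J: 4 + through H&J: 2 → 2.
That gives 2 routes.

2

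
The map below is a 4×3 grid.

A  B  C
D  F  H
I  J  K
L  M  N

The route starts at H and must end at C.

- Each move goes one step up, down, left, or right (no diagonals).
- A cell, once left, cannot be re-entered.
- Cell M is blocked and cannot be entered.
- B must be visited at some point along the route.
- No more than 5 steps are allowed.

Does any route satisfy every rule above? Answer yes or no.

One route that works: H → F → B → C.

yes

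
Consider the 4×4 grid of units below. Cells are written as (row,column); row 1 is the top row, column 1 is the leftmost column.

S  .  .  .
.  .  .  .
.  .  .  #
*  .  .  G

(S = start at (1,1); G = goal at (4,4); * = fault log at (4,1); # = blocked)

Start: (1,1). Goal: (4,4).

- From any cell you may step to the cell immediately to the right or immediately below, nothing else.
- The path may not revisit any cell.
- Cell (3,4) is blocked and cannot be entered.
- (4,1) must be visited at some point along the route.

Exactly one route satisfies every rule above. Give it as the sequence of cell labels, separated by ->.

Moves only go right or down, so the column and row indices never decrease.
Route from (1,1): down 3 to (4,1), right 3 to (4,4) — 6 moves in all.
Check: all required cells visited.

(1,1) -> (2,1) -> (3,1) -> (4,1) -> (4,2) -> (4,3) -> (4,4)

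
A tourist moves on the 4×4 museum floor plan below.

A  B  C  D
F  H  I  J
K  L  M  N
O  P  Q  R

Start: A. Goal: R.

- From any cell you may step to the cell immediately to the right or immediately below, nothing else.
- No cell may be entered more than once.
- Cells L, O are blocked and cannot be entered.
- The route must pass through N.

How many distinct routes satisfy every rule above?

7

A right/down-only route from A to R makes exactly 3 down-moves and 3 right-moves in some order.
With no other constraints that would be C(6,3) = 20 routes.
Split at N and multiply the segment counts (each segment already excludes blocked cells): A→N: 7; N→R: 1; product = 7.
That gives 7 routes.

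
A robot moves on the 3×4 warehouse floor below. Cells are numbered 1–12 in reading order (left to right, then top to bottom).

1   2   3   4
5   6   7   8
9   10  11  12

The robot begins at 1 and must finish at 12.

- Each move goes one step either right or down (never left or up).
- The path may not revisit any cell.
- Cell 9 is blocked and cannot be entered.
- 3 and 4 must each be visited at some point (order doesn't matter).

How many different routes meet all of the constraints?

1

A right/down-only route from 1 to 12 makes exactly 2 down-moves and 3 right-moves in some order.
With no other constraints that would be C(5,2) = 10 routes.
A monotone route can only reach the required cells in the order 3, 4, so split there and multiply the segment counts (each segment already excludes blocked cells): 1→3: 1; 3→4: 1; 4→12: 1; product = 1.
That gives 1 route.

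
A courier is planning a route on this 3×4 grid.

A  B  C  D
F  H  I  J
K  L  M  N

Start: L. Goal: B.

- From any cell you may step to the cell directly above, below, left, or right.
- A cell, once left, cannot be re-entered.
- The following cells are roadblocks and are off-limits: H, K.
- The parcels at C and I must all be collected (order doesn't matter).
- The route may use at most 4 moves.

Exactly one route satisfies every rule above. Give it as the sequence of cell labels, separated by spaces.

The budget equals the shortest possible length, so every move has to be on a shortest route through the required cells.
Route from L: right to M, 2× up (reaching C), left to B — 4 moves in all.
Check: all required cells visited; 4 ≤ 4 moves.

L M I C B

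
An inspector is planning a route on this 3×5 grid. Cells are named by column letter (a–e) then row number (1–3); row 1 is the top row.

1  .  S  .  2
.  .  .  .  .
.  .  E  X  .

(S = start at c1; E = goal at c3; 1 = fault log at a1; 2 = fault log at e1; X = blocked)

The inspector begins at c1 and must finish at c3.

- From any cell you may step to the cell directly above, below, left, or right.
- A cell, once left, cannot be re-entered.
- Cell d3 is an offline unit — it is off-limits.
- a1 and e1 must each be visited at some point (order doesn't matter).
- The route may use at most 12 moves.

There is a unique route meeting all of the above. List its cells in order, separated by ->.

The budget equals the shortest possible length, so every move has to be on a shortest route through the required cells.
Route from c1: right 2 to e1, down 1 to e2, left 3 to b2, up 1 to b1, left 1 to a1, down 2 to a3, right 2 to c3 — 12 moves in all.
Check: all required cells visited; 12 ≤ 12 moves.

c1 -> d1 -> e1 -> e2 -> d2 -> c2 -> b2 -> b1 -> a1 -> a2 -> a3 -> b3 -> c3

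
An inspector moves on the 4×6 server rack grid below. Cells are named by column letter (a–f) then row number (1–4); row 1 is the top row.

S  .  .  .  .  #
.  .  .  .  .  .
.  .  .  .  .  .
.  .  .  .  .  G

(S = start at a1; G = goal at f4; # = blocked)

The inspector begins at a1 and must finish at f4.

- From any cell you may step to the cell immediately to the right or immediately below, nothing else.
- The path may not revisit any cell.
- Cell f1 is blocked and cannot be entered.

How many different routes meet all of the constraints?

55

A right/down-only route from a1 to f4 makes exactly 3 down-moves and 5 right-moves in some order.
With no other constraints that would be C(8,3) = 56 routes.
Subtract routes through each blocked cell (inclusion–exclusion for overlaps): − through f1: 1 → 55.
That gives 55 routes.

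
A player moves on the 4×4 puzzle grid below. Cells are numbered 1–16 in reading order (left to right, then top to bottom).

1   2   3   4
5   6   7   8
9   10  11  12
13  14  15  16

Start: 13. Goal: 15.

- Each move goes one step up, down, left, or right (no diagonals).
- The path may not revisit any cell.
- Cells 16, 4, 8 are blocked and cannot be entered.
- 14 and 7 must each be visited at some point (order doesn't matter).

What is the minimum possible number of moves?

Any route passes through 14 and 7 in some order between 13 and 15. Summing Manhattan distances along each leg and taking the cheapest ordering (13 → 14 → 7 → 15) gives a lower bound of 1 + 3 + 2 = 6 moves.
A route of 6 moves achieves this: 13 → 14 → 10 → 6 → 7 → 11 → 15.
Since 6 matches the lower bound, it is optimal.

6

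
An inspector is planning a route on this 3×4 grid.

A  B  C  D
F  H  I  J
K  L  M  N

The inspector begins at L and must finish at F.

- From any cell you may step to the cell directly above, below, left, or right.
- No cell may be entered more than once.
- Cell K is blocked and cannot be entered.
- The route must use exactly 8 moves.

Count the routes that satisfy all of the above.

9

Need simple routes of exactly 8 moves from L to F (Manhattan distance 2, so 3 moves are spent on a detour and 3 undoing it).
Branch systematically from the start, pruning whenever the remaining move budget drops below the Manhattan distance to F or differs from it in parity. Grouping the completions by first move — via H: 1; via M: 8 — and summing: 1 + 8 = 9.
That gives 9 routes.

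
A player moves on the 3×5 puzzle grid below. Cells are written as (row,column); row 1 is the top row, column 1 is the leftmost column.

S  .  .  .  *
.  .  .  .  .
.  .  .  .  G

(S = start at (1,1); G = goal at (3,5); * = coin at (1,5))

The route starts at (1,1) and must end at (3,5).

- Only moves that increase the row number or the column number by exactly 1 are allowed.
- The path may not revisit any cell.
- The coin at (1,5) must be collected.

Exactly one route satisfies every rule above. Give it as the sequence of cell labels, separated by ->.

Moves only go right or down, so the column and row indices never decrease.
Route from (1,1): right 4 to (1,5), down 2 to (3,5) — 6 moves in all.
Check: all required cells visited.

(1,1) -> (1,2) -> (1,3) -> (1,4) -> (1,5) -> (2,5) -> (3,5)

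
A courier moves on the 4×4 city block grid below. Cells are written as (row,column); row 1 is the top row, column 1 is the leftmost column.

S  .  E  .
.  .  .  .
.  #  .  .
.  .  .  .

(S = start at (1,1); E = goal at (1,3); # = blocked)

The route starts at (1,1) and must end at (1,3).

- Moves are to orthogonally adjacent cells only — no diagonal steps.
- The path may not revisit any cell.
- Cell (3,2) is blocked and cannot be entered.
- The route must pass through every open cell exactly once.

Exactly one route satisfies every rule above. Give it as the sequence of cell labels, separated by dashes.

(1,1) - (1,2) - (2,2) - (2,1) - (3,1) - (4,1) - (4,2) - (4,3) - (4,4) - (3,4) - (3,3) - (2,3) - (2,4) - (1,4) - (1,3)

Need to visit all 15 open cells exactly once, starting at (1,1) and ending at (1,3).
Cell (4,4) has only two open neighbours ((3,4) and (4,3)), so the path must pass straight through it: one of those is the cell it's entered from and the other is where it exits.
Route from (1,1): right to (1,2), down to (2,2), left to (2,1), 2× down (reaching (4,1)), 3× right (reaching (4,4)), up to (3,4), left to (3,3), up to (2,3), right to (2,4), up to (1,4), left to (1,3) — 14 moves in all.
Check: all 15 open cells covered.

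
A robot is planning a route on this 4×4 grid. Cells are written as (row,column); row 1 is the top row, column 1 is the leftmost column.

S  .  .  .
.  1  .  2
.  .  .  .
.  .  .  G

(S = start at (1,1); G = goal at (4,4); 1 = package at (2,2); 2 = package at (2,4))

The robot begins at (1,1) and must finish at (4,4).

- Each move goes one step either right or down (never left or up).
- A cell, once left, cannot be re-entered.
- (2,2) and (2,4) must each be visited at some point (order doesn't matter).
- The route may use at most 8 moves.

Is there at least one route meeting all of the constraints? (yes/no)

yes

One route that works: (1,1) → (2,1) → (2,2) → (2,3) → (2,4) → (3,4) → (4,4).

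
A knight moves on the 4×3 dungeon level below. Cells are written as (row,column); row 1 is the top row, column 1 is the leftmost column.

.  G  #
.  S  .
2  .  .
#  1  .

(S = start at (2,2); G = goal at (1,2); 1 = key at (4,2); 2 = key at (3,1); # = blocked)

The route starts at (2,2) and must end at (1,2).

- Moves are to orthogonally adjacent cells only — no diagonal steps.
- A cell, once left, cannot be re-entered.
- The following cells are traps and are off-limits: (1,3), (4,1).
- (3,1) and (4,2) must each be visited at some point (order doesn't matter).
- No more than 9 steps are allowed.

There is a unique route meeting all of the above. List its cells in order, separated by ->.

(2,2) -> (2,3) -> (3,3) -> (4,3) -> (4,2) -> (3,2) -> (3,1) -> (2,1) -> (1,1) -> (1,2)

The budget equals the shortest possible length, so every move has to be on a shortest route through the required cells.
Route from (2,2): right 1 to (2,3), down 2 to (4,3), left 1 to (4,2), up 1 to (3,2), left 1 to (3,1), up 2 to (1,1), right 1 to (1,2) — 9 moves in all.
Check: all required cells visited; 9 ≤ 9 moves.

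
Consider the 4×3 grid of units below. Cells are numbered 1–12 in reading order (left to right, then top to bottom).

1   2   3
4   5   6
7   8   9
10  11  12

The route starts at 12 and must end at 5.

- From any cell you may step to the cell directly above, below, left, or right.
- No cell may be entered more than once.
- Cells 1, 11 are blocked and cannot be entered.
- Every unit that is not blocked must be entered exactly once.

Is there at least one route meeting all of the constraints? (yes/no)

no

Cell 10 has only one open neighbour but is neither the start nor the goal, so a Hamiltonian route would have to both enter and leave it through the same neighbour — impossible without revisiting.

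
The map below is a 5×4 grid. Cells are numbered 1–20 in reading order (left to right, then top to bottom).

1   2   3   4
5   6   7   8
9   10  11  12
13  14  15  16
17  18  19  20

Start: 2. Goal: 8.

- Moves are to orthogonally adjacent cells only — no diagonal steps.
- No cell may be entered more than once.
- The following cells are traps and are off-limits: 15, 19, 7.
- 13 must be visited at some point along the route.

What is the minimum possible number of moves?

9

Any route passes through 13 somewhere between 2 and 8. Summing Manhattan distances along the two legs (2 → 13 → 8) gives a lower bound of 4 + 5 = 9 moves.
A route of 9 moves achieves this: 2 → 6 → 5 → 9 → 13 → 14 → 10 → 11 → 12 → 8.
Since 9 matches the lower bound, it is optimal.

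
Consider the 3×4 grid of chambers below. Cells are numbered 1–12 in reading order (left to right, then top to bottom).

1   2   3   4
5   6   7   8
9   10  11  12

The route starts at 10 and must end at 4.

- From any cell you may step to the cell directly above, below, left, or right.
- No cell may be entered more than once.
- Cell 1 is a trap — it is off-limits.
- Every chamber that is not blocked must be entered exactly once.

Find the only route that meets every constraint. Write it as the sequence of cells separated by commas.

10, 9, 5, 6, 2, 3, 7, 11, 12, 8, 4

Need to visit all 11 open cells exactly once, starting at 10 and ending at 4.
Cell 12 has only two open neighbours (8 and 11), so the path must pass straight through it: one of those is the cell it's entered from and the other is where it exits.
Route from 10: left 1 to 9, up 1 to 5, right 1 to 6, up 1 to 2, right 1 to 3, down 2 to 11, right 1 to 12, up 2 to 4 — 10 moves in all.
Check: all 11 open cells covered.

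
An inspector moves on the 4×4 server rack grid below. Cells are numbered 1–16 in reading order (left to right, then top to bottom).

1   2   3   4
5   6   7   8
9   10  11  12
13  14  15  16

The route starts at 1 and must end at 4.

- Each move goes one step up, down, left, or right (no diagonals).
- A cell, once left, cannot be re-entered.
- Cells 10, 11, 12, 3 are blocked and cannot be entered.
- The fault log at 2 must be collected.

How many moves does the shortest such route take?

Any route passes through 2 somewhere between 1 and 4. Summing Manhattan distances along the two legs (1 → 2 → 4) gives a lower bound of 1 + 2 = 3 moves.
That bound ignores the blocked cells. Measuring each leg by the fewest moves that actually steer around them (1→2: 1; 2→4: 4) raises the lower bound to 5.
A route of 5 moves exists: 1 → 2 → 6 → 7 → 8 → 4.
Since 5 matches that lower bound, it is optimal.

5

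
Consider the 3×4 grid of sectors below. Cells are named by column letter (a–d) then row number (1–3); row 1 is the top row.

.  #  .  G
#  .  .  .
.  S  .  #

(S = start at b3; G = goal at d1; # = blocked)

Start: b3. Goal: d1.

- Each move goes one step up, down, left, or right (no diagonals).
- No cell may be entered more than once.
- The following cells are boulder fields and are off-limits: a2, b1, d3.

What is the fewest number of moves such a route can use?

The Manhattan distance from b3 to d1 is |3−1| + |2−4| = 4, so at least 4 moves are needed.
A route of 4 moves achieves this: b3 → b2 → c2 → c1 → d1.
Since 4 matches the lower bound, it is optimal.

4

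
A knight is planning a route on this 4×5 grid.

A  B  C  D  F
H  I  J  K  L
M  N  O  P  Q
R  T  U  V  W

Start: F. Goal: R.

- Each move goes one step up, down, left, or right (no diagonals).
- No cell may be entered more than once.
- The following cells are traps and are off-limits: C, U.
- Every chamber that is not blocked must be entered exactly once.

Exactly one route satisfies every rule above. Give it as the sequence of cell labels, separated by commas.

Need to visit all 18 open cells exactly once, starting at F and ending at R.
Route from F: left to D, down to K, right to L, 2× down (reaching W), left to V, up to P, left to O, up to J, left to I, up to B, left to A, 2× down (reaching M), right to N, down to T, left to R — 17 moves in all.
Check: all 18 open cells covered.

F, D, K, L, Q, W, V, P, O, J, I, B, A, H, M, N, T, R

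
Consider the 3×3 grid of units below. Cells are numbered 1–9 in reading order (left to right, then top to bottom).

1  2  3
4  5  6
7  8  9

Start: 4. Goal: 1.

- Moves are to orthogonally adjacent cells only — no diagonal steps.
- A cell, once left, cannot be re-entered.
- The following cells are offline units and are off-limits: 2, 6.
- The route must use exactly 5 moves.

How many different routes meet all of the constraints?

Need simple routes of exactly 5 moves from 4 to 1 (Manhattan distance 1, so 2 moves are spent on a detour and 2 undoing it).
No route satisfies every constraint, so the count is 0.

0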